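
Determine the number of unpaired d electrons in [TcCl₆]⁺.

Each chloride is −1; balancing the +1 overall charge requires Tc(VII).
Tc sits in group 7, so the d-electron count is 7 − 7 = 0.
In an octahedral field the d⁰ configuration is t₂g⁰e_g⁰, giving 0 unpaired electrons.

0 unpaired electrons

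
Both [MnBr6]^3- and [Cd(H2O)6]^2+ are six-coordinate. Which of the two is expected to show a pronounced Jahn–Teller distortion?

[MnBr6]^3-: Ligand charges: each bromide is −1. With an overall charge of −3 the manganese centre must be in the +3 oxidation state. Mn sits in group 7, so the d-electron count is 7 − 3 = 4. Bromide is a weak-field ligand for a first-row metal, so the complex is high-spin. The t₂g³e_g¹ (high-spin) configuration has an unevenly filled e_g set; the Jahn–Teller theorem predicts a tetragonal distortion (typically axial elongation) to lift the degeneracy.
[Cd(H2O)6]^2+: Water is neutral; balancing the +2 overall charge requires Cd(II). Cadmium is a group-12 element; Cd(II) is therefore d¹⁰. The d¹⁰ configuration leaves the e_g set evenly filled (or empty) — no strong Jahn–Teller driving force.

[MnBr6]^3-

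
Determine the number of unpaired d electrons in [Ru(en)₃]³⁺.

1

Ethylenediamine is neutral; balancing the +3 overall charge requires Ru(III).
Ruthenium is a group-8 element; Ru(III) is therefore d⁵.
Counting donor atoms: 3×ethylenediamine (bidentate) → 6 donors. Coordination number = 6.
The spin state decides the count: a 4d ion has a large Δₒ and is invariably low-spin.
An octahedral low-spin d⁵ ion is t₂g⁵e_g⁰, giving 1 unpaired electron.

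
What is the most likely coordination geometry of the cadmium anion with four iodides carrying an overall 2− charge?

Summing ligand charges against the −2 overall charge gives an oxidation state of +2 for cadmium.
Group 12 minus oxidation state 2 gives a d¹⁰ configuration.
With 4 monodentate ligands the coordination number is 4.
A d¹⁰ ion has no crystal-field stabilisation preference between square planar and tetrahedral, so four ligands adopt the sterically favoured tetrahedral geometry.

tetrahedral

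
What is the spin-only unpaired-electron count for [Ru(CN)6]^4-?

Summing ligand charges against the −4 overall charge gives an oxidation state of +2 for ruthenium.
Ruthenium is a group-8 element; Ru(II) is therefore d⁶.
The spin state decides the count: a 4d ion has a large Δₒ and is invariably low-spin.
An octahedral low-spin d⁶ ion is t₂g⁶e_g⁰, giving 0 unpaired electrons.

0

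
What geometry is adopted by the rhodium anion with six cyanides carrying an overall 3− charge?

Ligand charges: each cyanide is −1. With an overall charge of −3 the rhodium centre must be in the +3 oxidation state.
Rhodium is a group-9 element; Rh(III) is therefore d⁶.
With 6 monodentate ligands the coordination number is 6.
Six donors around a single metal centre give an octahedral coordination sphere.

octahedral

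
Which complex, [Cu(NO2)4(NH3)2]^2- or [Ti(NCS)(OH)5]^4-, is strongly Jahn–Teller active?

[Cu(NO2)4(NH3)2]^2-: Ligand charges: each nitro (N-bound nitrite) is −1; ammonia is neutral. With an overall charge of −2 the copper centre must be in the +2 oxidation state. Cu sits in group 11, so the d-electron count is 11 − 2 = 9. The t₂g⁶e_g³ configuration has an unevenly filled e_g set; the Jahn–Teller theorem predicts a tetragonal distortion (typically axial elongation) to lift the degeneracy.
[Ti(NCS)(OH)5]^4-: Each isothiocyanate is −1; each hydroxide is −1; balancing the −4 overall charge requires Ti(II). Group 4 minus oxidation state 2 gives a d² configuration. The d² configuration leaves the e_g set evenly filled (or empty) — no strong Jahn–Teller driving force.

[Cu(NO2)4(NH3)2]^2-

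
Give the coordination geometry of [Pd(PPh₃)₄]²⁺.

square planar

Ligand charges: triphenylphosphine is neutral. With an overall charge of +2 the palladium centre must be in the +2 oxidation state.
Palladium is a group-10 element; Pd(II) is therefore d⁸.
With 4 monodentate ligands the coordination number is 4.
A 4d d⁸ ion has a large crystal-field splitting; square planar leaves the high-energy d_{x²−y²} orbital empty and maximises CFSE.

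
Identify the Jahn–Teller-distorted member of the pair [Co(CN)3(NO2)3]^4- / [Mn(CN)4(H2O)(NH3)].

[Co(CN)3(NO2)3]^4-

[Co(CN)3(NO2)3]^4-: Ligand charges: each cyanide is −1; each nitro (N-bound nitrite) is −1. With an overall charge of −4 the cobalt centre must be in the +2 oxidation state. Co sits in group 9, so the d-electron count is 9 − 2 = 7. Cyanide and nitro (N-bound nitrite) are strong-field ligands (high in the spectrochemical series) for a first-row metal, so the complex is low-spin. The t₂g⁶e_g¹ (low-spin) configuration has an unevenly filled e_g set; the Jahn–Teller theorem predicts a tetragonal distortion (typically axial elongation) to lift the degeneracy.
[Mn(CN)4(H2O)(NH3)]: Summing ligand charges against the 0 overall charge gives an oxidation state of +4 for manganese. Manganese is a group-7 element; Mn(IV) is therefore d³. The d³ configuration leaves the e_g set evenly filled (or empty) — no strong Jahn–Teller driving force.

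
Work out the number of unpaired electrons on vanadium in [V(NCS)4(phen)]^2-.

Each isothiocyanate is −1; 1,10-phenanthroline is neutral; balancing the −2 overall charge requires V(II).
Group 5 minus oxidation state 2 gives a d³ configuration.
Counting donor atoms: 4×isothiocyanate (monodentate) → 4 donors; 1×1,10-phenanthroline (bidentate) → 2 donors. Coordination number = 6.
In an octahedral field the d³ configuration is t₂g³e_g⁰ (only one arrangement possible), giving 3 unpaired electrons.

3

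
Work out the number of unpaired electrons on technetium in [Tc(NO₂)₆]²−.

Ligand charges: each nitro (N-bound nitrite) is −1. With an overall charge of −2 the technetium centre must be in the +4 oxidation state.
Technetium is a group-7 element; Tc(IV) is therefore d³.
In an octahedral field the d³ configuration is t₂g³e_g⁰ (only one arrangement possible), giving 3 unpaired electrons.

3 unpaired electrons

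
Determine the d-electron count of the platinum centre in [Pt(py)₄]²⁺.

Summing ligand charges against the +2 overall charge gives an oxidation state of +2 for platinum.
Pt sits in group 10, so the d-electron count is 10 − 2 = 8.

d8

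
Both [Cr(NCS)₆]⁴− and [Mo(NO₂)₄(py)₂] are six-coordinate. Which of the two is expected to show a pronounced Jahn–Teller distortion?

[Cr(NCS)₆]⁴−

[Cr(NCS)₆]⁴−: Summing ligand charges against the −4 overall charge gives an oxidation state of +2 for chromium. Group 6 minus oxidation state 2 gives a d⁴ configuration. Isothiocyanate is a weak-field ligand for a first-row metal, so the complex is high-spin. The t₂g³e_g¹ (high-spin) configuration has an unevenly filled e_g set; the Jahn–Teller theorem predicts a tetragonal distortion (typically axial elongation) to lift the degeneracy.
[Mo(NO₂)₄(py)₂]: Each nitro (N-bound nitrite) is −1; pyridine is neutral; balancing the 0 overall charge requires Mo(IV). Group 6 minus oxidation state 4 gives a d² configuration. The d² configuration leaves the e_g set evenly filled (or empty) — no strong Jahn–Teller driving force.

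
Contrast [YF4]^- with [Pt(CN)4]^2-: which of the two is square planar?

For [YF4]^-: Each fluoride is −1; balancing the −1 overall charge requires Y(III). Group 3 minus oxidation state 3 gives a d⁰ configuration. A d⁰ ion has no crystal-field stabilisation preference between square planar and tetrahedral, so four ligands adopt the sterically favoured tetrahedral geometry. → tetrahedral.
For [Pt(CN)4]^2-: Ligand charges: each cyanide is −1. With an overall charge of −2 the platinum centre must be in the +2 oxidation state. Platinum is a group-10 element; Pt(II) is therefore d⁸. A 5d d⁸ ion has a large crystal-field splitting; square planar leaves the high-energy d_{x²−y²} orbital empty and maximises CFSE. → square planar.

[Pt(CN)4]^2-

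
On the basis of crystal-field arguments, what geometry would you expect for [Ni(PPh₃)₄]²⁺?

Ligand charges: triphenylphosphine is neutral. With an overall charge of +2 the nickel centre must be in the +2 oxidation state.
Nickel is a group-10 element; Ni(II) is therefore d⁸.
With 4 monodentate ligands the coordination number is 4.
Triphenylphosphine is a strong-field ligand (high in the spectrochemical series).
A 3d d⁸ ion with strong-field ligands gains enough CFSE to favour square planar over tetrahedral.

square planar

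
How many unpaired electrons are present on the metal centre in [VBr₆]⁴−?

3 unpaired electrons

Summing ligand charges against the −4 overall charge gives an oxidation state of +2 for vanadium.
Vanadium is a group-5 element; V(II) is therefore d³.
In an octahedral field the d³ configuration is t₂g³e_g⁰ (only one arrangement possible), giving 3 unpaired electrons.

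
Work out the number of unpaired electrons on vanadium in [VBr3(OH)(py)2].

Ligand charges: each bromide is −1; each hydroxide is −1; pyridine is neutral. With an overall charge of 0 the vanadium centre must be in the +4 oxidation state.
V sits in group 5, so the d-electron count is 5 − 4 = 1.
In an octahedral field the d¹ configuration is t₂g¹e_g⁰ (only one arrangement possible), giving 1 unpaired electron.

1 unpaired electron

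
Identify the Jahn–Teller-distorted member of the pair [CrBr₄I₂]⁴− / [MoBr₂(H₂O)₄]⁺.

[CrBr₄I₂]⁴−: Each bromide is −1; each iodide is −1; balancing the −4 overall charge requires Cr(II). Cr sits in group 6, so the d-electron count is 6 − 2 = 4. Bromide and iodide are weak-field ligands for a first-row metal, so the complex is high-spin. The t₂g³e_g¹ (high-spin) configuration has an unevenly filled e_g set; the Jahn–Teller theorem predicts a tetragonal distortion (typically axial elongation) to lift the degeneracy.
[MoBr₂(H₂O)₄]⁺: Each bromide is −1; water is neutral; balancing the +1 overall charge requires Mo(III). Mo sits in group 6, so the d-electron count is 6 − 3 = 3. The d³ configuration leaves the e_g set evenly filled (or empty) — no strong Jahn–Teller driving force.

[CrBr₄I₂]⁴−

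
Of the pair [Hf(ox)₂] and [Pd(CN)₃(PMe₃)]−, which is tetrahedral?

For [Hf(ox)₂]: Ligand charges: each oxalate is −2. With an overall charge of 0 the hafnium centre must be in the +4 oxidation state. Hafnium is a group-4 element; Hf(IV) is therefore d⁰. A d⁰ ion has no crystal-field stabilisation preference between square planar and tetrahedral, so four ligands adopt the sterically favoured tetrahedral geometry. → tetrahedral.
For [Pd(CN)₃(PMe₃)]−: Each cyanide is −1; trimethylphosphine is neutral; balancing the −1 overall charge requires Pd(II). Group 10 minus oxidation state 2 gives a d⁸ configuration. A 4d d⁸ ion has a large crystal-field splitting; square planar leaves the high-energy d_{x²−y²} orbital empty and maximises CFSE. → square planar.

[Hf(ox)₂]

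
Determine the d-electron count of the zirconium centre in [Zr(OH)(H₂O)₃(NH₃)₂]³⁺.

Ligand charges: each hydroxide is −1; water is neutral; ammonia is neutral. With an overall charge of +3 the zirconium centre must be in the +4 oxidation state.
Zirconium is a group-4 element; Zr(IV) is therefore d⁰.

d0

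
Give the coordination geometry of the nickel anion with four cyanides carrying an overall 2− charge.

square planar

Summing ligand charges against the −2 overall charge gives an oxidation state of +2 for nickel.
Ni sits in group 10, so the d-electron count is 10 − 2 = 8.
Coordination number: 4.
Cyanide is a strong-field ligand (high in the spectrochemical series).
A 3d d⁸ ion with strong-field ligands gains enough CFSE to favour square planar over tetrahedral.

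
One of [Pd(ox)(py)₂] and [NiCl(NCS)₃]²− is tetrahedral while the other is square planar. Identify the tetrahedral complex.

[NiCl(NCS)₃]²−

For [Pd(ox)(py)₂]: Ligand charges: each oxalate is −2; pyridine is neutral. With an overall charge of 0 the palladium centre must be in the +2 oxidation state. Group 10 minus oxidation state 2 gives a d⁸ configuration. A 4d d⁸ ion has a large crystal-field splitting; square planar leaves the high-energy d_{x²−y²} orbital empty and maximises CFSE. → square planar.
For [NiCl(NCS)₃]²−: Ligand charges: each chloride is −1; each isothiocyanate is −1. With an overall charge of −2 the nickel centre must be in the +2 oxidation state. Nickel is a group-10 element; Ni(II) is therefore d⁸. Chloride and isothiocyanate are weak-field ligands. With weak-field ligands the CFSE gain from square planar is small, so a 3d d⁸ ion takes the sterically preferred tetrahedral geometry. → tetrahedral.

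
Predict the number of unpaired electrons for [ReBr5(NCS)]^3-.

2

Summing ligand charges against the −3 overall charge gives an oxidation state of +3 for rhenium.
Re sits in group 7, so the d-electron count is 7 − 3 = 4.
The spin state decides the count: a 5d ion has a large Δₒ and is invariably low-spin.
An octahedral low-spin d⁴ ion is t₂g⁴e_g⁰, giving 2 unpaired electrons.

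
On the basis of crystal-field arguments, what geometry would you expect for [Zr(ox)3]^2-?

octahedral

Summing ligand charges against the −2 overall charge gives an oxidation state of +4 for zirconium.
Zirconium is a group-4 element; Zr(IV) is therefore d⁰.
Counting donor atoms: 3×oxalate (bidentate) → 6 donors. Coordination number = 6.
Six donors around a single metal centre give an octahedral coordination sphere.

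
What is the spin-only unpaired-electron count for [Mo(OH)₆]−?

Summing ligand charges against the −1 overall charge gives an oxidation state of +5 for molybdenum.
Mo sits in group 6, so the d-electron count is 6 − 5 = 1.
In an octahedral field the d¹ configuration is t₂g¹e_g⁰ (only one arrangement possible), giving 1 unpaired electron.

1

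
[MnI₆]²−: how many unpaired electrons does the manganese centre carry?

3

Each iodide is −1; balancing the −2 overall charge requires Mn(IV).
Group 7 minus oxidation state 4 gives a d³ configuration.
In an octahedral field the d³ configuration is t₂g³e_g⁰ (only one arrangement possible), giving 3 unpaired electrons.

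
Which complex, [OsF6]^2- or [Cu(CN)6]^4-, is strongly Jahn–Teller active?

[OsF6]^2-: Each fluoride is −1; balancing the −2 overall charge requires Os(IV). Osmium is a group-8 element; Os(IV) is therefore d⁴. A 5d ion has a large Δₒ and is invariably low-spin. The d⁴ configuration leaves the e_g set evenly filled (or empty) — no strong Jahn–Teller driving force.
[Cu(CN)6]^4-: Ligand charges: each cyanide is −1. With an overall charge of −4 the copper centre must be in the +2 oxidation state. Group 11 minus oxidation state 2 gives a d⁹ configuration. The t₂g⁶e_g³ configuration has an unevenly filled e_g set; the Jahn–Teller theorem predicts a tetragonal distortion (typically axial elongation) to lift the degeneracy.

[Cu(CN)6]^4-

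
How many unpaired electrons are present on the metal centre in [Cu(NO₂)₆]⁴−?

1 unpaired electron

Each nitro (N-bound nitrite) is −1; balancing the −4 overall charge requires Cu(II).
Copper is a group-11 element; Cu(II) is therefore d⁹.
In an octahedral field the d⁹ configuration is t₂g⁶e_g³ (only one arrangement possible), giving 1 unpaired electron.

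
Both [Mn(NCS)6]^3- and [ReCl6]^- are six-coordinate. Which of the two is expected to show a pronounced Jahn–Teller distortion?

[Mn(NCS)6]^3-

[Mn(NCS)6]^3-: Each isothiocyanate is −1; balancing the −3 overall charge requires Mn(III). Manganese is a group-7 element; Mn(III) is therefore d⁴. Isothiocyanate is a weak-field ligand for a first-row metal, so the complex is high-spin. The t₂g³e_g¹ (high-spin) configuration has an unevenly filled e_g set; the Jahn–Teller theorem predicts a tetragonal distortion (typically axial elongation) to lift the degeneracy.
[ReCl6]^-: Each chloride is −1; balancing the −1 overall charge requires Re(V). Rhenium is a group-7 element; Re(V) is therefore d². The d² configuration leaves the e_g set evenly filled (or empty) — no strong Jahn–Teller driving force.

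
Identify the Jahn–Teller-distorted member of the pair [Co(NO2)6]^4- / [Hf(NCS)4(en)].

[Co(NO2)6]^4-

[Co(NO2)6]^4-: Ligand charges: each nitro (N-bound nitrite) is −1. With an overall charge of −4 the cobalt centre must be in the +2 oxidation state. Co sits in group 9, so the d-electron count is 9 − 2 = 7. Nitro (N-bound nitrite) is a strong-field ligand (high in the spectrochemical series) for a first-row metal, so the complex is low-spin. The t₂g⁶e_g¹ (low-spin) configuration has an unevenly filled e_g set; the Jahn–Teller theorem predicts a tetragonal distortion (typically axial elongation) to lift the degeneracy.
[Hf(NCS)4(en)]: Ligand charges: each isothiocyanate is −1; ethylenediamine is neutral. With an overall charge of 0 the hafnium centre must be in the +4 oxidation state. Hafnium is a group-4 element; Hf(IV) is therefore d⁰. The d⁰ configuration leaves the e_g set evenly filled (or empty) — no strong Jahn–Teller driving force.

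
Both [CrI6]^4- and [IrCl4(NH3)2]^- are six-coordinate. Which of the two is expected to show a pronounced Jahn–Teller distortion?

[CrI6]^4-

[CrI6]^4-: Each iodide is −1; balancing the −4 overall charge requires Cr(II). Cr sits in group 6, so the d-electron count is 6 − 2 = 4. Iodide is a weak-field ligand for a first-row metal, so the complex is high-spin. The t₂g³e_g¹ (high-spin) configuration has an unevenly filled e_g set; the Jahn–Teller theorem predicts a tetragonal distortion (typically axial elongation) to lift the degeneracy.
[IrCl4(NH3)2]^-: Ligand charges: each chloride is −1; ammonia is neutral. With an overall charge of −1 the iridium centre must be in the +3 oxidation state. Group 9 minus oxidation state 3 gives a d⁶ configuration. A 5d ion has a large Δₒ and is invariably low-spin. The d⁶ configuration leaves the e_g set evenly filled (or empty) — no strong Jahn–Teller driving force.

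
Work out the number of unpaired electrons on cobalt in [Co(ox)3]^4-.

Summing ligand charges against the −4 overall charge gives an oxidation state of +2 for cobalt.
Group 9 minus oxidation state 2 gives a d⁷ configuration.
Counting donor atoms: 3×oxalate (bidentate) → 6 donors. Coordination number = 6.
The spin state decides the count: Oxalate is a weak-field ligand for a first-row metal, so the complex is high-spin.
An octahedral high-spin d⁷ ion is t₂g⁵e_g², giving 3 unpaired electrons.

3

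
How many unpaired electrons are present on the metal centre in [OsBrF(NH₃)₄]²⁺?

2 unpaired electrons

Ligand charges: each bromide is −1; each fluoride is −1; ammonia is neutral. With an overall charge of +2 the osmium centre must be in the +4 oxidation state.
Os sits in group 8, so the d-electron count is 8 − 4 = 4.
The spin state decides the count: a 5d ion has a large Δₒ and is invariably low-spin.
An octahedral low-spin d⁴ ion is t₂g⁴e_g⁰, giving 2 unpaired electrons.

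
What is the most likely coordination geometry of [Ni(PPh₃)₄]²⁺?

square planar

Ligand charges: triphenylphosphine is neutral. With an overall charge of +2 the nickel centre must be in the +2 oxidation state.
Ni sits in group 10, so the d-electron count is 10 − 2 = 8.
With 4 monodentate ligands the coordination number is 4.
Triphenylphosphine is a strong-field ligand (high in the spectrochemical series).
A 3d d⁸ ion with strong-field ligands gains enough CFSE to favour square planar over tetrahedral.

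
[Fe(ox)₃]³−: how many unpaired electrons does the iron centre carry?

Summing ligand charges against the −3 overall charge gives an oxidation state of +3 for iron.
Group 8 minus oxidation state 3 gives a d⁵ configuration.
Counting donor atoms: 3×oxalate (bidentate) → 6 donors. Coordination number = 6.
The spin state decides the count: Oxalate is a weak-field ligand for a first-row metal, so the complex is high-spin.
An octahedral high-spin d⁵ ion is t₂g³e_g², giving 5 unpaired electrons.

5 unpaired electrons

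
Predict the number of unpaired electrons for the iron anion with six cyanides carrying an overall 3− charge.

1 unpaired electron

Ligand charges: each cyanide is −1. With an overall charge of −3 the iron centre must be in the +3 oxidation state.
Fe sits in group 8, so the d-electron count is 8 − 3 = 5.
The spin state decides the count: Cyanide is a strong-field ligand (high in the spectrochemical series) for a first-row metal, so the complex is low-spin.
An octahedral low-spin d⁵ ion is t₂g⁵e_g⁰, giving 1 unpaired electron.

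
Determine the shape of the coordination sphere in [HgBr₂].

linear

Ligand charges: each bromide is −1. With an overall charge of 0 the mercury centre must be in the +2 oxidation state.
Hg sits in group 12, so the d-electron count is 12 − 2 = 10.
Coordination number: 2.
A d¹⁰ ion with only two ligands adopts a linear arrangement (sp hybridisation; no CFSE preference).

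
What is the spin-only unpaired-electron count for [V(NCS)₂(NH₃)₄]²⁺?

Summing ligand charges against the +2 overall charge gives an oxidation state of +4 for vanadium.
Vanadium is a group-5 element; V(IV) is therefore d¹.
In an octahedral field the d¹ configuration is t₂g¹e_g⁰ (only one arrangement possible), giving 1 unpaired electron.

1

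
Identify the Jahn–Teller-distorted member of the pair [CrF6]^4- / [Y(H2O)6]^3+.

[CrF6]^4-: Each fluoride is −1; balancing the −4 overall charge requires Cr(II). Group 6 minus oxidation state 2 gives a d⁴ configuration. Fluoride is a weak-field ligand for a first-row metal, so the complex is high-spin. The t₂g³e_g¹ (high-spin) configuration has an unevenly filled e_g set; the Jahn–Teller theorem predicts a tetragonal distortion (typically axial elongation) to lift the degeneracy.
[Y(H2O)6]^3+: Water is neutral; balancing the +3 overall charge requires Y(III). Yttrium is a group-3 element; Y(III) is therefore d⁰. The d⁰ configuration leaves the e_g set evenly filled (or empty) — no strong Jahn–Teller driving force.

[CrF6]^4-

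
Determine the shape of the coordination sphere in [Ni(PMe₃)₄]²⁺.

square planar

Ligand charges: trimethylphosphine is neutral. With an overall charge of +2 the nickel centre must be in the +2 oxidation state.
Group 10 minus oxidation state 2 gives a d⁸ configuration.
With 4 monodentate ligands the coordination number is 4.
Trimethylphosphine is a strong-field ligand (high in the spectrochemical series).
A 3d d⁸ ion with strong-field ligands gains enough CFSE to favour square planar over tetrahedral.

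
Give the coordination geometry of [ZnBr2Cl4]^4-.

octahedral

Ligand charges: each bromide is −1; each chloride is −1. With an overall charge of −4 the zinc centre must be in the +2 oxidation state.
Zn sits in group 12, so the d-electron count is 12 − 2 = 10.
Coordination number: 6.
Six donors around a single metal centre give an octahedral coordination sphere.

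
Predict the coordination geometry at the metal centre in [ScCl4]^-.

tetrahedral

Each chloride is −1; balancing the −1 overall charge requires Sc(III).
Scandium is a group-3 element; Sc(III) is therefore d⁰.
With 4 monodentate ligands the coordination number is 4.
A d⁰ ion has no crystal-field stabilisation preference between square planar and tetrahedral, so four ligands adopt the sterically favoured tetrahedral geometry.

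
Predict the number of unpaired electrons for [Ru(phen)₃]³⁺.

1 unpaired electron

1,10-phenanthroline is neutral; balancing the +3 overall charge requires Ru(III).
Group 8 minus oxidation state 3 gives a d⁵ configuration.
Counting donor atoms: 3×1,10-phenanthroline (bidentate) → 6 donors. Coordination number = 6.
The spin state decides the count: a 4d ion has a large Δₒ and is invariably low-spin.
An octahedral low-spin d⁵ ion is t₂g⁵e_g⁰, giving 1 unpaired electron.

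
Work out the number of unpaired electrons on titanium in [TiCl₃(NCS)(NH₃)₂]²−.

Summing ligand charges against the −2 overall charge gives an oxidation state of +2 for titanium.
Titanium is a group-4 element; Ti(II) is therefore d².
In an octahedral field the d² configuration is t₂g²e_g⁰ (only one arrangement possible), giving 2 unpaired electrons.

2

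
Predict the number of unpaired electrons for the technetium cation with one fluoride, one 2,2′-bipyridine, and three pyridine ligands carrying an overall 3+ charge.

3 unpaired electrons

Ligand charges: each fluoride is −1; 2,2′-bipyridine is neutral; pyridine is neutral. With an overall charge of +3 the technetium centre must be in the +4 oxidation state.
Group 7 minus oxidation state 4 gives a d³ configuration.
Counting donor atoms: 1×fluoride (monodentate) → 1 donor; 1×2,2′-bipyridine (bidentate) → 2 donors; 3×pyridine (monodentate) → 3 donors. Coordination number = 6.
In an octahedral field the d³ configuration is t₂g³e_g⁰ (only one arrangement possible), giving 3 unpaired electrons.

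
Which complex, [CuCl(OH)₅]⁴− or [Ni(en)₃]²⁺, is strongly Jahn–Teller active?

[CuCl(OH)₅]⁴−: Ligand charges: each chloride is −1; each hydroxide is −1. With an overall charge of −4 the copper centre must be in the +2 oxidation state. Copper is a group-11 element; Cu(II) is therefore d⁹. The t₂g⁶e_g³ configuration has an unevenly filled e_g set; the Jahn–Teller theorem predicts a tetragonal distortion (typically axial elongation) to lift the degeneracy.
[Ni(en)₃]²⁺: Ligand charges: ethylenediamine is neutral. With an overall charge of +2 the nickel centre must be in the +2 oxidation state. Ni sits in group 10, so the d-electron count is 10 − 2 = 8. The d⁸ configuration leaves the e_g set evenly filled (or empty) — no strong Jahn–Teller driving force.

[CuCl(OH)₅]⁴−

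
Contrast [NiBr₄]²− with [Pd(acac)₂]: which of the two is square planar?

[Pd(acac)₂]

For [NiBr₄]²−: Each bromide is −1; balancing the −2 overall charge requires Ni(II). Ni sits in group 10, so the d-electron count is 10 − 2 = 8. Bromide is a weak-field ligand. With weak-field ligands the CFSE gain from square planar is small, so a 3d d⁸ ion takes the sterically preferred tetrahedral geometry. → tetrahedral.
For [Pd(acac)₂]: Each acetylacetonate is −1; balancing the 0 overall charge requires Pd(II). Pd sits in group 10, so the d-electron count is 10 − 2 = 8. A 4d d⁸ ion has a large crystal-field splitting; square planar leaves the high-energy d_{x²−y²} orbital empty and maximises CFSE. → square planar.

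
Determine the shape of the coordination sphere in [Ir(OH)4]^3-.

Each hydroxide is −1; balancing the −3 overall charge requires Ir(I).
Ir sits in group 9, so the d-electron count is 9 − 1 = 8.
Coordination number: 4.
A 5d d⁸ ion has a large crystal-field splitting; square planar leaves the high-energy d_{x²−y²} orbital empty and maximises CFSE.

square planar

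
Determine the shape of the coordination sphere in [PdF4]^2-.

Ligand charges: each fluoride is −1. With an overall charge of −2 the palladium centre must be in the +2 oxidation state.
Group 10 minus oxidation state 2 gives a d⁸ configuration.
With 4 monodentate ligands the coordination number is 4.
A 4d d⁸ ion has a large crystal-field splitting; square planar leaves the high-energy d_{x²−y²} orbital empty and maximises CFSE.

square planar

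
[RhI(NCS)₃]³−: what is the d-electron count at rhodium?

d8

Summing ligand charges against the −3 overall charge gives an oxidation state of +1 for rhodium.
Rhodium is a group-9 element; Rh(I) is therefore d⁸.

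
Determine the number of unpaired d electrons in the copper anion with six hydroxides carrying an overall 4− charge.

1

Summing ligand charges against the −4 overall charge gives an oxidation state of +2 for copper.
Copper is a group-11 element; Cu(II) is therefore d⁹.
In an octahedral field the d⁹ configuration is t₂g⁶e_g³ (only one arrangement possible), giving 1 unpaired electron.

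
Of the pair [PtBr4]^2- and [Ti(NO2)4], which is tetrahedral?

[Ti(NO2)4]

For [PtBr4]^2-: Ligand charges: each bromide is −1. With an overall charge of −2 the platinum centre must be in the +2 oxidation state. Pt sits in group 10, so the d-electron count is 10 − 2 = 8. A 5d d⁸ ion has a large crystal-field splitting; square planar leaves the high-energy d_{x²−y²} orbital empty and maximises CFSE. → square planar.
For [Ti(NO2)4]: Summing ligand charges against the 0 overall charge gives an oxidation state of +4 for titanium. Ti sits in group 4, so the d-electron count is 4 − 4 = 0. A d⁰ ion has no crystal-field stabilisation preference between square planar and tetrahedral, so four ligands adopt the sterically favoured tetrahedral geometry. → tetrahedral.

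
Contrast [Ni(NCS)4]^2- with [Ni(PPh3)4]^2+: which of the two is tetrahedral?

[Ni(NCS)4]^2-

For [Ni(NCS)4]^2-: Each isothiocyanate is −1; balancing the −2 overall charge requires Ni(II). Ni sits in group 10, so the d-electron count is 10 − 2 = 8. Isothiocyanate is a weak-field ligand. With weak-field ligands the CFSE gain from square planar is small, so a 3d d⁸ ion takes the sterically preferred tetrahedral geometry. → tetrahedral.
For [Ni(PPh3)4]^2+: Summing ligand charges against the +2 overall charge gives an oxidation state of +2 for nickel. Nickel is a group-10 element; Ni(II) is therefore d⁸. Triphenylphosphine is a strong-field ligand (high in the spectrochemical series). A 3d d⁸ ion with strong-field ligands gains enough CFSE to favour square planar over tetrahedral. → square planar.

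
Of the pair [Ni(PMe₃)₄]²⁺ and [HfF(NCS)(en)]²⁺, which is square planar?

For [Ni(PMe₃)₄]²⁺: Summing ligand charges against the +2 overall charge gives an oxidation state of +2 for nickel. Ni sits in group 10, so the d-electron count is 10 − 2 = 8. Trimethylphosphine is a strong-field ligand (high in the spectrochemical series). A 3d d⁸ ion with strong-field ligands gains enough CFSE to favour square planar over tetrahedral. → square planar.
For [HfF(NCS)(en)]²⁺: Ligand charges: each fluoride is −1; each isothiocyanate is −1; ethylenediamine is neutral. With an overall charge of +2 the hafnium centre must be in the +4 oxidation state. Group 4 minus oxidation state 4 gives a d⁰ configuration. A d⁰ ion has no crystal-field stabilisation preference between square planar and tetrahedral, so four ligands adopt the sterically favoured tetrahedral geometry. → tetrahedral.

[Ni(PMe₃)₄]²⁺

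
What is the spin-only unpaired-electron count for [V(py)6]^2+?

3 unpaired electrons

Ligand charges: pyridine is neutral. With an overall charge of +2 the vanadium centre must be in the +2 oxidation state.
Vanadium is a group-5 element; V(II) is therefore d³.
In an octahedral field the d³ configuration is t₂g³e_g⁰ (only one arrangement possible), giving 3 unpaired electrons.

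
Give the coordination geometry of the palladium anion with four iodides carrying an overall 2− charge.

square planar

Ligand charges: each iodide is −1. With an overall charge of −2 the palladium centre must be in the +2 oxidation state.
Pd sits in group 10, so the d-electron count is 10 − 2 = 8.
With 4 monodentate ligands the coordination number is 4.
A 4d d⁸ ion has a large crystal-field splitting; square planar leaves the high-energy d_{x²−y²} orbital empty and maximises CFSE.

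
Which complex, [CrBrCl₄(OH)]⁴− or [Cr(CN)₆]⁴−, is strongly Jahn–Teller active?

[CrBrCl₄(OH)]⁴−: Ligand charges: each bromide is −1; each chloride is −1; each hydroxide is −1. With an overall charge of −4 the chromium centre must be in the +2 oxidation state. Chromium is a group-6 element; Cr(II) is therefore d⁴. Bromide, chloride, and hydroxide are weak-field ligands for a first-row metal, so the complex is high-spin. The t₂g³e_g¹ (high-spin) configuration has an unevenly filled e_g set; the Jahn–Teller theorem predicts a tetragonal distortion (typically axial elongation) to lift the degeneracy.
[Cr(CN)₆]⁴−: Summing ligand charges against the −4 overall charge gives an oxidation state of +2 for chromium. Chromium is a group-6 element; Cr(II) is therefore d⁴. Cyanide is a strong-field ligand (high in the spectrochemical series) for a first-row metal, so the complex is low-spin. The d⁴ configuration leaves the e_g set evenly filled (or empty) — no strong Jahn–Teller driving force.

[CrBrCl₄(OH)]⁴−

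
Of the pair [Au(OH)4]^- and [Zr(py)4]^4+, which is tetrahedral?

[Zr(py)4]^4+

For [Au(OH)4]^-: Summing ligand charges against the −1 overall charge gives an oxidation state of +3 for gold. Au sits in group 11, so the d-electron count is 11 − 3 = 8. A 5d d⁸ ion has a large crystal-field splitting; square planar leaves the high-energy d_{x²−y²} orbital empty and maximises CFSE. → square planar.
For [Zr(py)4]^4+: Pyridine is neutral; balancing the +4 overall charge requires Zr(IV). Zirconium is a group-4 element; Zr(IV) is therefore d⁰. A d⁰ ion has no crystal-field stabilisation preference between square planar and tetrahedral, so four ligands adopt the sterically favoured tetrahedral geometry. → tetrahedral.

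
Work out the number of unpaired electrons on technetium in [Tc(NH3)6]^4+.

Ammonia is neutral; balancing the +4 overall charge requires Tc(IV).
Technetium is a group-7 element; Tc(IV) is therefore d³.
In an octahedral field the d³ configuration is t₂g³e_g⁰ (only one arrangement possible), giving 3 unpaired electrons.

3 unpaired electrons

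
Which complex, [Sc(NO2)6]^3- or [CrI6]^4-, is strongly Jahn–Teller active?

[CrI6]^4-

[Sc(NO2)6]^3-: Each nitro (N-bound nitrite) is −1; balancing the −3 overall charge requires Sc(III). Sc sits in group 3, so the d-electron count is 3 − 3 = 0. The d⁰ configuration leaves the e_g set evenly filled (or empty) — no strong Jahn–Teller driving force.
[CrI6]^4-: Ligand charges: each iodide is −1. With an overall charge of −4 the chromium centre must be in the +2 oxidation state. Chromium is a group-6 element; Cr(II) is therefore d⁴. Iodide is a weak-field ligand for a first-row metal, so the complex is high-spin. The t₂g³e_g¹ (high-spin) configuration has an unevenly filled e_g set; the Jahn–Teller theorem predicts a tetragonal distortion (typically axial elongation) to lift the degeneracy.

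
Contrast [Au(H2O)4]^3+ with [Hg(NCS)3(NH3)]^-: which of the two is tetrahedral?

For [Au(H2O)4]^3+: Summing ligand charges against the +3 overall charge gives an oxidation state of +3 for gold. Group 11 minus oxidation state 3 gives a d⁸ configuration. A 5d d⁸ ion has a large crystal-field splitting; square planar leaves the high-energy d_{x²−y²} orbital empty and maximises CFSE. → square planar.
For [Hg(NCS)3(NH3)]^-: Ligand charges: each isothiocyanate is −1; ammonia is neutral. With an overall charge of −1 the mercury centre must be in the +2 oxidation state. Group 12 minus oxidation state 2 gives a d¹⁰ configuration. A d¹⁰ ion has no crystal-field stabilisation preference between square planar and tetrahedral, so four ligands adopt the sterically favoured tetrahedral geometry. → tetrahedral.

[Hg(NCS)3(NH3)]^-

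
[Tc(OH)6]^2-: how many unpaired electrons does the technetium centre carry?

3 unpaired electrons

Each hydroxide is −1; balancing the −2 overall charge requires Tc(IV).
Technetium is a group-7 element; Tc(IV) is therefore d³.
In an octahedral field the d³ configuration is t₂g³e_g⁰ (only one arrangement possible), giving 3 unpaired electrons.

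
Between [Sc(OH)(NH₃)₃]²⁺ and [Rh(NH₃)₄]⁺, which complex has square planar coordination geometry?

For [Sc(OH)(NH₃)₃]²⁺: Summing ligand charges against the +2 overall charge gives an oxidation state of +3 for scandium. Scandium is a group-3 element; Sc(III) is therefore d⁰. A d⁰ ion has no crystal-field stabilisation preference between square planar and tetrahedral, so four ligands adopt the sterically favoured tetrahedral geometry. → tetrahedral.
For [Rh(NH₃)₄]⁺: Summing ligand charges against the +1 overall charge gives an oxidation state of +1 for rhodium. Rhodium is a group-9 element; Rh(I) is therefore d⁸. A 4d d⁸ ion has a large crystal-field splitting; square planar leaves the high-energy d_{x²−y²} orbital empty and maximises CFSE. → square planar.

[Rh(NH₃)₄]⁺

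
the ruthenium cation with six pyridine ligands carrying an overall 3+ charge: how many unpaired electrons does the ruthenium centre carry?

Ligand charges: pyridine is neutral. With an overall charge of +3 the ruthenium centre must be in the +3 oxidation state.
Ruthenium is a group-8 element; Ru(III) is therefore d⁵.
The spin state decides the count: a 4d ion has a large Δₒ and is invariably low-spin.
An octahedral low-spin d⁵ ion is t₂g⁵e_g⁰, giving 1 unpaired electron.

1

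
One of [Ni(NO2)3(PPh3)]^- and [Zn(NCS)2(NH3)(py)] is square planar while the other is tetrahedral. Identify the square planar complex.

For [Ni(NO2)3(PPh3)]^-: Summing ligand charges against the −1 overall charge gives an oxidation state of +2 for nickel. Ni sits in group 10, so the d-electron count is 10 − 2 = 8. Nitro (N-bound nitrite) and triphenylphosphine are strong-field ligands (high in the spectrochemical series). A 3d d⁸ ion with strong-field ligands gains enough CFSE to favour square planar over tetrahedral. → square planar.
For [Zn(NCS)2(NH3)(py)]: Ligand charges: each isothiocyanate is −1; ammonia is neutral; pyridine is neutral. With an overall charge of 0 the zinc centre must be in the +2 oxidation state. Zinc is a group-12 element; Zn(II) is therefore d¹⁰. A d¹⁰ ion has no crystal-field stabilisation preference between square planar and tetrahedral, so four ligands adopt the sterically favoured tetrahedral geometry. → tetrahedral.

[Ni(NO2)3(PPh3)]^-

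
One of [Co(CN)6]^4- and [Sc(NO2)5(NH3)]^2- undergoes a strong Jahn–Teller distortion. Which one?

[Co(CN)6]^4-

[Co(CN)6]^4-: Ligand charges: each cyanide is −1. With an overall charge of −4 the cobalt centre must be in the +2 oxidation state. Group 9 minus oxidation state 2 gives a d⁷ configuration. Cyanide is a strong-field ligand (high in the spectrochemical series) for a first-row metal, so the complex is low-spin. The t₂g⁶e_g¹ (low-spin) configuration has an unevenly filled e_g set; the Jahn–Teller theorem predicts a tetragonal distortion (typically axial elongation) to lift the degeneracy.
[Sc(NO2)5(NH3)]^2-: Ligand charges: each nitro (N-bound nitrite) is −1; ammonia is neutral. With an overall charge of −2 the scandium centre must be in the +3 oxidation state. Scandium is a group-3 element; Sc(III) is therefore d⁰. The d⁰ configuration leaves the e_g set evenly filled (or empty) — no strong Jahn–Teller driving force.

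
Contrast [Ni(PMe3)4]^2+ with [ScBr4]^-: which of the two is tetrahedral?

For [Ni(PMe3)4]^2+: Trimethylphosphine is neutral; balancing the +2 overall charge requires Ni(II). Group 10 minus oxidation state 2 gives a d⁸ configuration. Trimethylphosphine is a strong-field ligand (high in the spectrochemical series). A 3d d⁸ ion with strong-field ligands gains enough CFSE to favour square planar over tetrahedral. → square planar.
For [ScBr4]^-: Each bromide is −1; balancing the −1 overall charge requires Sc(III). Sc sits in group 3, so the d-electron count is 3 − 3 = 0. A d⁰ ion has no crystal-field stabilisation preference between square planar and tetrahedral, so four ligands adopt the sterically favoured tetrahedral geometry. → tetrahedral.

[ScBr4]^-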